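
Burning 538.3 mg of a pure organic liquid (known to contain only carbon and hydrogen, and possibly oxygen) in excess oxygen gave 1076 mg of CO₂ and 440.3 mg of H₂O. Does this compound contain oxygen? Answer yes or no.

yes

mol C = 1.076 g CO₂ ÷ 44.009 g/mol = 0.024450 mol
mol H = 2 × 0.4403 g H₂O ÷ 18.015 g/mol = 0.048881 mol
C and H account for only 0.34294 g of the 0.5383 g sample; the remaining 0.19536 g must be oxygen.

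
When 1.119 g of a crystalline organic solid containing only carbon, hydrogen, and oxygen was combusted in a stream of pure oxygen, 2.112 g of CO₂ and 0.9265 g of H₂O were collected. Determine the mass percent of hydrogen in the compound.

9.27%

mol C = 2.112 g CO₂ ÷ 44.009 g/mol = 0.047990 mol
mol H = 2 × 0.9265 g H₂O ÷ 18.015 g/mol = 0.10286 mol
mass O = 1.119 − (0.57641 + 0.10368) = 0.43891 g → mol O = 0.43891 ÷ 15.999 = 0.027433 mol
mass % H = 0.10368 g ÷ 1.119 g × 100%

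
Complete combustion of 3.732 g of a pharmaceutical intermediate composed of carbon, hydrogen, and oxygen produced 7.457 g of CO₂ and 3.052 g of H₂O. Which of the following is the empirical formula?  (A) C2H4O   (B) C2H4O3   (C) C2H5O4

(A) C2H4O

mol C = 7.457 g CO₂ ÷ 44.009 g/mol = 0.16944 mol
mol H = 2 × 3.052 g H₂O ÷ 18.015 g/mol = 0.33883 mol
mass O = 3.732 − (2.0352 + 0.34154) = 1.3553 g → mol O = 1.3553 ÷ 15.999 = 0.084711 mol
Divide by the smallest (0.084711 mol): C 2.000, H 4.000, O 1.000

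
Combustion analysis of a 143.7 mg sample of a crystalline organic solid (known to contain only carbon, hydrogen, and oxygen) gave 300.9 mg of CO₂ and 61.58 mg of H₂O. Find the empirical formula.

C2H2O

mol C = 0.3009 g CO₂ ÷ 44.009 g/mol = 0.0068372 mol
mol H = 2 × 0.06158 g H₂O ÷ 18.015 g/mol = 0.0068365 mol
mass O = 0.1437 − (0.082122 + 0.0068912) = 0.054687 g → mol O = 0.054687 ÷ 15.999 = 0.0034181 mol
Divide by the smallest (0.0034181 mol): C 2.000, H 2.000, O 1.000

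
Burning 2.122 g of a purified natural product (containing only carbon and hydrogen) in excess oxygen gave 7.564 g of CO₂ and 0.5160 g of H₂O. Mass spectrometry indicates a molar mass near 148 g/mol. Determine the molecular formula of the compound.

mol C = 7.564 g CO₂ ÷ 44.009 g/mol = 0.17187 mol
mol H = 2 × 0.5160 g H₂O ÷ 18.015 g/mol = 0.057286 mol
Divide by the smallest (0.057286 mol): C 3.000, H 1.000
Empirical formula: C3H
Empirical-formula mass = 37.04 g/mol; 148 ÷ 37.04 ≈ 4, so the molecular formula is C12H4.

C12H4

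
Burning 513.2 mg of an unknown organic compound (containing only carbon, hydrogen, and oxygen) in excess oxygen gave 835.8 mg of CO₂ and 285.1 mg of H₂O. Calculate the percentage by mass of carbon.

44.45%

mol C = 0.8358 g CO₂ ÷ 44.009 g/mol = 0.018992 mol
mol H = 2 × 0.2851 g H₂O ÷ 18.015 g/mol = 0.031651 mol
mass O = 0.5132 − (0.22811 + 0.031905) = 0.25319 g → mol O = 0.25319 ÷ 15.999 = 0.015825 mol
mass % C = 0.22811 g ÷ 0.5132 g × 100%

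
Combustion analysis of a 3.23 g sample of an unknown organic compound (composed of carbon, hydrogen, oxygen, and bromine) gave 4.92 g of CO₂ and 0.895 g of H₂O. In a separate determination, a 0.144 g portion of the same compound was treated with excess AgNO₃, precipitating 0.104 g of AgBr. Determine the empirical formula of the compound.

mol C = 4.92 g CO₂ ÷ 44.009 g/mol = 0.1118 mol
mol H = 2 × 0.895 g H₂O ÷ 18.015 g/mol = 0.09936 mol
From the AgBr data: mol Br per gram of compound = (0.104 ÷ 187.772) ÷ 0.144 = 0.003846 mol/g, so in the 3.23 g combustion sample mol Br = 0.01242 mol
mass O = 3.23 − (1.343 + 0.1002 + 0.9927) = 0.7944 g → mol O = 0.7944 ÷ 15.999 = 0.04965 mol
Divide by the smallest (0.01242 mol): C 8.999, H 7.998, Br 1.000, O 3.997

C9H8BrO4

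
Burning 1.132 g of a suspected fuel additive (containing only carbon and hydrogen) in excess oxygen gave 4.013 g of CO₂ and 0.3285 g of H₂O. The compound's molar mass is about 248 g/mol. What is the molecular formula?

C20H8

mol C = 4.013 g CO₂ ÷ 44.009 g/mol = 0.091186 mol
mol H = 2 × 0.3285 g H₂O ÷ 18.015 g/mol = 0.036470 mol
Divide by the smallest (0.036470 mol): C 2.500, H 1.000
Multiplying each by 2 gives whole numbers: C 5.00, H 2.00
Empirical formula: C5H2
Empirical-formula mass = 62.07 g/mol; 248 ÷ 62.07 ≈ 4, so the molecular formula is C20H8.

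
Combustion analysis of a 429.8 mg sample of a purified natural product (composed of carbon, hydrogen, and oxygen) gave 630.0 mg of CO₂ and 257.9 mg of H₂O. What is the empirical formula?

CH2O

mol C = 0.6300 g CO₂ ÷ 44.009 g/mol = 0.014315 mol
mol H = 2 × 0.2579 g H₂O ÷ 18.015 g/mol = 0.028632 mol
mass O = 0.4298 − (0.17194 + 0.028861) = 0.22900 g → mol O = 0.22900 ÷ 15.999 = 0.014313 mol
Divide by the smallest (0.014313 mol): C 1.000, H 2.000, O 1.000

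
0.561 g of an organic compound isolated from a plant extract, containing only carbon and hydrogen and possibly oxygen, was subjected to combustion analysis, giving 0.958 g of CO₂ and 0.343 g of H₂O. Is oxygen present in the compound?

yes

mol C = 0.958 g CO₂ ÷ 44.009 g/mol = 0.02177 mol
mol H = 2 × 0.343 g H₂O ÷ 18.015 g/mol = 0.03808 mol
C and H account for only 0.2998 g of the 0.561 g sample; the remaining 0.2612 g must be oxygen.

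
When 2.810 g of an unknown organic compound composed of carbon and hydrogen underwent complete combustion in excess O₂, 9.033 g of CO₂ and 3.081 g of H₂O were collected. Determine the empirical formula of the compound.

mol C = 9.033 g CO₂ ÷ 44.009 g/mol = 0.20525 mol
mol H = 2 × 3.081 g H₂O ÷ 18.015 g/mol = 0.34205 mol
Divide by the smallest (0.20525 mol): C 1.000, H 1.666
Multiplying each by 3 gives whole numbers: C 3.00, H 5.00

C3H5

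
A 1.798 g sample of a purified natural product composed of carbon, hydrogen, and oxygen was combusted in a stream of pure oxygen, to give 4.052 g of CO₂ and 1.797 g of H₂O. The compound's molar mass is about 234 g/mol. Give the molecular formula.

C12H26O4

mol C = 4.052 g CO₂ ÷ 44.009 g/mol = 0.092072 mol
mol H = 2 × 1.797 g H₂O ÷ 18.015 g/mol = 0.19950 mol
mass O = 1.798 − (1.1059 + 0.20110) = 0.49103 g → mol O = 0.49103 ÷ 15.999 = 0.030691 mol
Divide by the smallest (0.030691 mol): C 3.000, H 6.500, O 1.000
Multiplying each by 2 gives whole numbers: C 6.00, H 13.00, O 2.00
Empirical formula: C6H13O2
Empirical-formula mass = 117.17 g/mol; 234 ÷ 117.17 ≈ 2, so the molecular formula is C12H26O4.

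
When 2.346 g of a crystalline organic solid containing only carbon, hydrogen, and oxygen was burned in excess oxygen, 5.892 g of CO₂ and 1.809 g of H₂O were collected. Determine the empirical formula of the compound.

mol C = 5.892 g CO₂ ÷ 44.009 g/mol = 0.13388 mol
mol H = 2 × 1.809 g H₂O ÷ 18.015 g/mol = 0.20083 mol
mass O = 2.346 − (1.6081 + 0.20244) = 0.53551 g → mol O = 0.53551 ÷ 15.999 = 0.033471 mol
Divide by the smallest (0.033471 mol): C 4.000, H 6.000, O 1.000

C4H6O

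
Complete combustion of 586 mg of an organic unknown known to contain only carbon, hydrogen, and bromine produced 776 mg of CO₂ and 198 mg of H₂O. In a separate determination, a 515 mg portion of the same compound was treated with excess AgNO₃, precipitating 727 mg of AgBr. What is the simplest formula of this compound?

mol C = 0.776 g CO₂ ÷ 44.009 g/mol = 0.01763 mol
mol H = 2 × 0.198 g H₂O ÷ 18.015 g/mol = 0.02198 mol
From the AgBr data: mol Br per gram of compound = (0.727 ÷ 187.772) ÷ 0.515 = 0.007518 mol/g, so in the 0.586 g combustion sample mol Br = 0.004405 mol
Divide by the smallest (0.004405 mol): C 4.002, H 4.990, Br 1.000

C4H5Br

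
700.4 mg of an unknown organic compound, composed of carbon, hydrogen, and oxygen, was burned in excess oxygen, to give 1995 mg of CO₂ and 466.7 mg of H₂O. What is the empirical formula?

mol C = 1.995 g CO₂ ÷ 44.009 g/mol = 0.045332 mol
mol H = 2 × 0.4667 g H₂O ÷ 18.015 g/mol = 0.051812 mol
mass O = 0.7004 − (0.54448 + 0.052227) = 0.10369 g → mol O = 0.10369 ÷ 15.999 = 0.0064813 mol
Divide by the smallest (0.0064813 mol): C 6.994, H 7.994, O 1.000

C7H8O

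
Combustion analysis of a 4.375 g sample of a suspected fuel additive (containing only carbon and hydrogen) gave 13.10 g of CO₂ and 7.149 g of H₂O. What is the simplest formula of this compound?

mol C = 13.10 g CO₂ ÷ 44.009 g/mol = 0.29767 mol
mol H = 2 × 7.149 g H₂O ÷ 18.015 g/mol = 0.79367 mol
Divide by the smallest (0.29767 mol): C 1.000, H 2.666
Multiplying each by 3 gives whole numbers: C 3.00, H 8.00

C3H8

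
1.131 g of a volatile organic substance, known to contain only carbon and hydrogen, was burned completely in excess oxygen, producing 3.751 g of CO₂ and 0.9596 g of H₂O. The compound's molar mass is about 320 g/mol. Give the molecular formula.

C24H30

mol C = 3.751 g CO₂ ÷ 44.009 g/mol = 0.085233 mol
mol H = 2 × 0.9596 g H₂O ÷ 18.015 g/mol = 0.10653 mol
Divide by the smallest (0.085233 mol): C 1.000, H 1.250
Multiplying each by 4 gives whole numbers: C 4.00, H 5.00
Empirical formula: C4H5
Empirical-formula mass = 53.08 g/mol; 320 ÷ 53.08 ≈ 6, so the molecular formula is C24H30.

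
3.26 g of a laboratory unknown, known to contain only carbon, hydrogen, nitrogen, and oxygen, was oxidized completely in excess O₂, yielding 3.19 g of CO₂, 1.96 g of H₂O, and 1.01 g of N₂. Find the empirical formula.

CH3NO

mol C = 3.19 g CO₂ ÷ 44.009 g/mol = 0.07249 mol
mol H = 2 × 1.96 g H₂O ÷ 18.015 g/mol = 0.2176 mol
mol N = 2 × 1.01 g N₂ ÷ 28.014 g/mol = 0.07211 mol
mass O = 3.26 − (0.8706 + 0.2193 + 1.010) = 1.160 g → mol O = 1.160 ÷ 15.999 = 0.07251 mol
Divide by the smallest (0.07211 mol): C 1.005, H 3.018, N 1.000, O 1.006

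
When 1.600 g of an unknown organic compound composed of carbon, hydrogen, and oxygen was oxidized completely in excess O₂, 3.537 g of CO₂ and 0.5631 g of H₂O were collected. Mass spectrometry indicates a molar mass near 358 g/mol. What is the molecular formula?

C18H14O8

mol C = 3.537 g CO₂ ÷ 44.009 g/mol = 0.080370 mol
mol H = 2 × 0.5631 g H₂O ÷ 18.015 g/mol = 0.062515 mol
mass O = 1.600 − (0.96532 + 0.063015) = 0.57166 g → mol O = 0.57166 ÷ 15.999 = 0.035731 mol
Divide by the smallest (0.035731 mol): C 2.249, H 1.750, O 1.000
Multiplying each by 4 gives whole numbers: C 9.00, H 7.00, O 4.00
Empirical formula: C9H7O4
Empirical-formula mass = 179.15 g/mol; 358 ÷ 179.15 ≈ 2, so the molecular formula is C18H14O8.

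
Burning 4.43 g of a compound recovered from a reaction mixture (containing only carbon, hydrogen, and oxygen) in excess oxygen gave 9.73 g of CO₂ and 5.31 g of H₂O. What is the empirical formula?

C3H8O

mol C = 9.73 g CO₂ ÷ 44.009 g/mol = 0.2211 mol
mol H = 2 × 5.31 g H₂O ÷ 18.015 g/mol = 0.5895 mol
mass O = 4.43 − (2.656 + 0.5942) = 1.180 g → mol O = 1.180 ÷ 15.999 = 0.07377 mol
Divide by the smallest (0.07377 mol): C 2.997, H 7.991, O 1.000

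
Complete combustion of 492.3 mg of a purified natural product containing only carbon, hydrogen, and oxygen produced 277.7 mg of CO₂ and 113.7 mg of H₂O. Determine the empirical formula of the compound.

CH2O4

mol C = 0.2777 g CO₂ ÷ 44.009 g/mol = 0.0063101 mol
mol H = 2 × 0.1137 g H₂O ÷ 18.015 g/mol = 0.012623 mol
mass O = 0.4923 − (0.075790 + 0.012724) = 0.40379 g → mol O = 0.40379 ÷ 15.999 = 0.025238 mol
Divide by the smallest (0.0063101 mol): C 1.000, H 2.000, O 4.000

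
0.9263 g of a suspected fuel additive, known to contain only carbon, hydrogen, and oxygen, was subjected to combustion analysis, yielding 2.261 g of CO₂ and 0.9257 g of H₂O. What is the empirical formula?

mol C = 2.261 g CO₂ ÷ 44.009 g/mol = 0.051376 mol
mol H = 2 × 0.9257 g H₂O ÷ 18.015 g/mol = 0.10277 mol
mass O = 0.9263 − (0.61708 + 0.10359) = 0.20563 g → mol O = 0.20563 ÷ 15.999 = 0.012853 mol
Divide by the smallest (0.012853 mol): C 3.997, H 7.996, O 1.000

C4H8O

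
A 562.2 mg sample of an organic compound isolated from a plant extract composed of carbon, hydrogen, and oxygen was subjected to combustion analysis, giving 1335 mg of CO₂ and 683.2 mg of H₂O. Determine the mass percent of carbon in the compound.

mol C = 1.335 g CO₂ ÷ 44.009 g/mol = 0.030335 mol
mol H = 2 × 0.6832 g H₂O ÷ 18.015 g/mol = 0.075848 mol
mass O = 0.5622 − (0.36435 + 0.076455) = 0.12140 g → mol O = 0.12140 ÷ 15.999 = 0.0075877 mol
mass % C = 0.36435 g ÷ 0.5622 g × 100%

64.81%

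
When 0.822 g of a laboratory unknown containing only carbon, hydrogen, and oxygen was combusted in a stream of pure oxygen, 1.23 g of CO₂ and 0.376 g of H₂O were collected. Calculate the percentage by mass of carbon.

40.8%

mol C = 1.23 g CO₂ ÷ 44.009 g/mol = 0.02795 mol
mol H = 2 × 0.376 g H₂O ÷ 18.015 g/mol = 0.04174 mol
mass O = 0.822 − (0.3357 + 0.04208) = 0.4442 g → mol O = 0.4442 ÷ 15.999 = 0.02777 mol
mass % C = 0.3357 g ÷ 0.822 g × 100%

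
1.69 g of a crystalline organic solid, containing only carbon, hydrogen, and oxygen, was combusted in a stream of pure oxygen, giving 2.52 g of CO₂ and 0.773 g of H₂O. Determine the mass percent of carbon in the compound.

mol C = 2.52 g CO₂ ÷ 44.009 g/mol = 0.05726 mol
mol H = 2 × 0.773 g H₂O ÷ 18.015 g/mol = 0.08582 mol
mass O = 1.69 − (0.6878 + 0.08650) = 0.9157 g → mol O = 0.9157 ÷ 15.999 = 0.05724 mol
mass % C = 0.6878 g ÷ 1.69 g × 100%

40.7%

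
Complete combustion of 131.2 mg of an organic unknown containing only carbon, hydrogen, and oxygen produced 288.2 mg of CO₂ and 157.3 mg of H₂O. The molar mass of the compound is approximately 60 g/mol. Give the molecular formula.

C3H8O

mol C = 0.2882 g CO₂ ÷ 44.009 g/mol = 0.0065487 mol
mol H = 2 × 0.1573 g H₂O ÷ 18.015 g/mol = 0.017463 mol
mass O = 0.1312 − (0.078656 + 0.017603) = 0.034941 g → mol O = 0.034941 ÷ 15.999 = 0.0021840 mol
Divide by the smallest (0.0021840 mol): C 2.999, H 7.996, O 1.000
Empirical formula: C3H8O
Empirical-formula mass = 60.10 g/mol; 60 ÷ 60.10 ≈ 1, so the molecular formula is C3H8O.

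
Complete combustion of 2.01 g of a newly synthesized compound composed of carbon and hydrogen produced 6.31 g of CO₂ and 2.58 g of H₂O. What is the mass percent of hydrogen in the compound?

mol C = 6.31 g CO₂ ÷ 44.009 g/mol = 0.1434 mol
mol H = 2 × 2.58 g H₂O ÷ 18.015 g/mol = 0.2864 mol
mass % H = 0.2887 g ÷ 2.01 g × 100%

14.4%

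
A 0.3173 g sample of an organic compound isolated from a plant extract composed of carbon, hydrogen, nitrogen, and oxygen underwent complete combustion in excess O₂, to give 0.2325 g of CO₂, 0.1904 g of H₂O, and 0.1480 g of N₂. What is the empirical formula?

mol C = 0.2325 g CO₂ ÷ 44.009 g/mol = 0.0052830 mol
mol H = 2 × 0.1904 g H₂O ÷ 18.015 g/mol = 0.021138 mol
mol N = 2 × 0.1480 g N₂ ÷ 28.014 g/mol = 0.010566 mol
mass O = 0.3173 − (0.063454 + 0.021307 + 0.14800) = 0.084539 g → mol O = 0.084539 ÷ 15.999 = 0.0052840 mol
Divide by the smallest (0.0052830 mol): C 1.000, H 4.001, N 2.000, O 1.000

CH4N2O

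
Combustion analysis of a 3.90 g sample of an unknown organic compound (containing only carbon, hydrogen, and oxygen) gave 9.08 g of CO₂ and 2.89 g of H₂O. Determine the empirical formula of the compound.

C9H14O3

mol C = 9.08 g CO₂ ÷ 44.009 g/mol = 0.2063 mol
mol H = 2 × 2.89 g H₂O ÷ 18.015 g/mol = 0.3208 mol
mass O = 3.90 − (2.478 + 0.3234) = 1.098 g → mol O = 1.098 ÷ 15.999 = 0.06866 mol
Divide by the smallest (0.06866 mol): C 3.005, H 4.673, O 1.000
Multiplying each by 3 gives whole numbers: C 9.02, H 14.02, O 3.00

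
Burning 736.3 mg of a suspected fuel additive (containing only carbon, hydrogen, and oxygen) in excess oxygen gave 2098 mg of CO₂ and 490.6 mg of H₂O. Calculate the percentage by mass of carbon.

77.77%

mol C = 2.098 g CO₂ ÷ 44.009 g/mol = 0.047672 mol
mol H = 2 × 0.4906 g H₂O ÷ 18.015 g/mol = 0.054466 mol
mass O = 0.7363 − (0.57259 + 0.054901) = 0.10881 g → mol O = 0.10881 ÷ 15.999 = 0.0068010 mol
mass % C = 0.57259 g ÷ 0.7363 g × 100%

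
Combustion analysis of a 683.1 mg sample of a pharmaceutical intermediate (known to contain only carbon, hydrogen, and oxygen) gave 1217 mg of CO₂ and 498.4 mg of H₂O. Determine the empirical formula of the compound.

mol C = 1.217 g CO₂ ÷ 44.009 g/mol = 0.027653 mol
mol H = 2 × 0.4984 g H₂O ÷ 18.015 g/mol = 0.055332 mol
mass O = 0.6831 − (0.33215 + 0.055774) = 0.29518 g → mol O = 0.29518 ÷ 15.999 = 0.018450 mol
Divide by the smallest (0.018450 mol): C 1.499, H 2.999, O 1.000
Multiplying each by 2 gives whole numbers: C 3.00, H 6.00, O 2.00

C3H6O2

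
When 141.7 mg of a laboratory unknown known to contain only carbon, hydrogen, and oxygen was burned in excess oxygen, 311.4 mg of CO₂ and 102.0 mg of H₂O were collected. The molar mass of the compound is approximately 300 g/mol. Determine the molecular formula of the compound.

C15H24O6

mol C = 0.3114 g CO₂ ÷ 44.009 g/mol = 0.0070758 mol
mol H = 2 × 0.1020 g H₂O ÷ 18.015 g/mol = 0.011324 mol
mass O = 0.1417 − (0.084988 + 0.011414) = 0.045298 g → mol O = 0.045298 ÷ 15.999 = 0.0028313 mol
Divide by the smallest (0.0028313 mol): C 2.499, H 4.000, O 1.000
Multiplying each by 2 gives whole numbers: C 5.00, H 8.00, O 2.00
Empirical formula: C5H8O2
Empirical-formula mass = 100.12 g/mol; 300 ÷ 100.12 ≈ 3, so the molecular formula is C15H24O6.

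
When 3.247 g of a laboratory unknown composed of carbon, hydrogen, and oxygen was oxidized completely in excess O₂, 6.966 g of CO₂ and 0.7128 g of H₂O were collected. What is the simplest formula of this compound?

mol C = 6.966 g CO₂ ÷ 44.009 g/mol = 0.15829 mol
mol H = 2 × 0.7128 g H₂O ÷ 18.015 g/mol = 0.079134 mol
mass O = 3.247 − (1.9012 + 0.079767) = 1.2661 g → mol O = 1.2661 ÷ 15.999 = 0.079134 mol
Divide by the smallest (0.079134 mol): C 2.000, H 1.000, O 1.000

C2HO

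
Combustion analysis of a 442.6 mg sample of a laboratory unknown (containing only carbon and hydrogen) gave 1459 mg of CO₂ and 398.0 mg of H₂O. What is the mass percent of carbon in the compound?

89.97%

mol C = 1.459 g CO₂ ÷ 44.009 g/mol = 0.033152 mol
mol H = 2 × 0.3980 g H₂O ÷ 18.015 g/mol = 0.044185 mol
mass % C = 0.39819 g ÷ 0.4426 g × 100%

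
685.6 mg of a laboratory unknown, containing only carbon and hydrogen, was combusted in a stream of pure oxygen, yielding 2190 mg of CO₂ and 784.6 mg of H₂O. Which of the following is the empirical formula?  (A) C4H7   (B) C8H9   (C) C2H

(A) C4H7

mol C = 2.190 g CO₂ ÷ 44.009 g/mol = 0.049763 mol
mol H = 2 × 0.7846 g H₂O ÷ 18.015 g/mol = 0.087105 mol
Divide by the smallest (0.049763 mol): C 1.000, H 1.750
Multiplying each by 4 gives whole numbers: C 4.00, H 7.00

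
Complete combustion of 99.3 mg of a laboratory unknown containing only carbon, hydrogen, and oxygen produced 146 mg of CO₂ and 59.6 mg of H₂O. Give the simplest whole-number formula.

mol C = 0.146 g CO₂ ÷ 44.009 g/mol = 0.003318 mol
mol H = 2 × 0.0596 g H₂O ÷ 18.015 g/mol = 0.006617 mol
mass O = 0.0993 − (0.03985 + 0.006670) = 0.05278 g → mol O = 0.05278 ÷ 15.999 = 0.003299 mol
Divide by the smallest (0.003299 mol): C 1.006, H 2.006, O 1.000

CH2O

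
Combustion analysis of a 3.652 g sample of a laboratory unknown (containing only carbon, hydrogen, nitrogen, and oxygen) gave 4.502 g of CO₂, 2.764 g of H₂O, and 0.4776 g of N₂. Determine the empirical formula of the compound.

mol C = 4.502 g CO₂ ÷ 44.009 g/mol = 0.10230 mol
mol H = 2 × 2.764 g H₂O ÷ 18.015 g/mol = 0.30686 mol
mol N = 2 × 0.4776 g N₂ ÷ 28.014 g/mol = 0.034097 mol
mass O = 3.652 − (1.2287 + 0.30931 + 0.47760) = 1.6364 g → mol O = 1.6364 ÷ 15.999 = 0.10228 mol
Divide by the smallest (0.034097 mol): C 3.000, H 8.999, N 1.000, O 3.000

C3H9NO3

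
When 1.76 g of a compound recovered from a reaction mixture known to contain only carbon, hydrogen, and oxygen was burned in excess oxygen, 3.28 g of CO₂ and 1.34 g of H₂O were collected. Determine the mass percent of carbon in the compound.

mol C = 3.28 g CO₂ ÷ 44.009 g/mol = 0.07453 mol
mol H = 2 × 1.34 g H₂O ÷ 18.015 g/mol = 0.1488 mol
mass O = 1.76 − (0.8952 + 0.1500) = 0.7149 g → mol O = 0.7149 ÷ 15.999 = 0.04468 mol
mass % C = 0.8952 g ÷ 1.76 g × 100%

50.9%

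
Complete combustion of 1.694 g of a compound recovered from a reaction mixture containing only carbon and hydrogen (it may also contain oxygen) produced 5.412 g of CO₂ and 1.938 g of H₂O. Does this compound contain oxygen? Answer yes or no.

mol C = 5.412 g CO₂ ÷ 44.009 g/mol = 0.12297 mol
mol H = 2 × 1.938 g H₂O ÷ 18.015 g/mol = 0.21515 mol
C and H together account for 1.6939 g — essentially the entire 1.694 g sample — so the compound contains no oxygen.

no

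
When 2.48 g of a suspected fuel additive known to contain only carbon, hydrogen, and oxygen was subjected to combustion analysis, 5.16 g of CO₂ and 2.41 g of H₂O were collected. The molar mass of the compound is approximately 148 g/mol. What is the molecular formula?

mol C = 5.16 g CO₂ ÷ 44.009 g/mol = 0.1172 mol
mol H = 2 × 2.41 g H₂O ÷ 18.015 g/mol = 0.2676 mol
mass O = 2.48 − (1.408 + 0.2697) = 0.8020 g → mol O = 0.8020 ÷ 15.999 = 0.05013 mol
Divide by the smallest (0.05013 mol): C 2.339, H 5.337, O 1.000
Multiplying each by 3 gives whole numbers: C 7.02, H 16.01, O 3.00
Empirical formula: C7H16O3
Empirical-formula mass = 148.20 g/mol; 148 ÷ 148.20 ≈ 1, so the molecular formula is C7H16O3.

C7H16O3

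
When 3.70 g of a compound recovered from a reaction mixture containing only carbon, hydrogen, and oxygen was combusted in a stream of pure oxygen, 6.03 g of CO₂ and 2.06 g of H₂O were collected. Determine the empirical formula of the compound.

mol C = 6.03 g CO₂ ÷ 44.009 g/mol = 0.1370 mol
mol H = 2 × 2.06 g H₂O ÷ 18.015 g/mol = 0.2287 mol
mass O = 3.70 − (1.646 + 0.2305) = 1.824 g → mol O = 1.824 ÷ 15.999 = 0.1140 mol
Divide by the smallest (0.1140 mol): C 1.202, H 2.006, O 1.000
Multiplying each by 5 gives whole numbers: C 6.01, H 10.03, O 5.00

C6H10O5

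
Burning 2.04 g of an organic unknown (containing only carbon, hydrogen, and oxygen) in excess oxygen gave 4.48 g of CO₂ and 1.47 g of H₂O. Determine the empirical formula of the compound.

C5H8O2

mol C = 4.48 g CO₂ ÷ 44.009 g/mol = 0.1018 mol
mol H = 2 × 1.47 g H₂O ÷ 18.015 g/mol = 0.1632 mol
mass O = 2.04 − (1.223 + 0.1645) = 0.6528 g → mol O = 0.6528 ÷ 15.999 = 0.04080 mol
Divide by the smallest (0.04080 mol): C 2.495, H 4.000, O 1.000
Multiplying each by 2 gives whole numbers: C 4.99, H 8.00, O 2.00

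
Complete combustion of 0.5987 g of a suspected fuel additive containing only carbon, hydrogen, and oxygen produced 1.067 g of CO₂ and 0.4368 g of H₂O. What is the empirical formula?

C3H6O2

mol C = 1.067 g CO₂ ÷ 44.009 g/mol = 0.024245 mol
mol H = 2 × 0.4368 g H₂O ÷ 18.015 g/mol = 0.048493 mol
mass O = 0.5987 − (0.29121 + 0.048881) = 0.25861 g → mol O = 0.25861 ÷ 15.999 = 0.016164 mol
Divide by the smallest (0.016164 mol): C 1.500, H 3.000, O 1.000
Multiplying each by 2 gives whole numbers: C 3.00, H 6.00, O 2.00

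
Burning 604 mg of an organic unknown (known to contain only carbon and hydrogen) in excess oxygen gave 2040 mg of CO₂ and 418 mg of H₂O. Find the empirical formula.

CH

mol C = 2.04 g CO₂ ÷ 44.009 g/mol = 0.04635 mol
mol H = 2 × 0.418 g H₂O ÷ 18.015 g/mol = 0.04641 mol
Divide by the smallest (0.04635 mol): C 1.000, H 1.001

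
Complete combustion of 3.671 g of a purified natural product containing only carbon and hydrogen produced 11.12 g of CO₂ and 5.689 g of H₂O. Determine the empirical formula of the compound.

mol C = 11.12 g CO₂ ÷ 44.009 g/mol = 0.25268 mol
mol H = 2 × 5.689 g H₂O ÷ 18.015 g/mol = 0.63158 mol
Divide by the smallest (0.25268 mol): C 1.000, H 2.500
Multiplying each by 2 gives whole numbers: C 2.00, H 5.00

C2H5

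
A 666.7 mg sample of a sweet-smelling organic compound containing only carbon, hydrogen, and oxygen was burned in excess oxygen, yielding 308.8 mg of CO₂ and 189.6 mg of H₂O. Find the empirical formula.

mol C = 0.3088 g CO₂ ÷ 44.009 g/mol = 0.0070167 mol
mol H = 2 × 0.1896 g H₂O ÷ 18.015 g/mol = 0.021049 mol
mass O = 0.6667 − (0.084278 + 0.021218) = 0.56120 g → mol O = 0.56120 ÷ 15.999 = 0.035077 mol
Divide by the smallest (0.0070167 mol): C 1.000, H 3.000, O 4.999

CH3O5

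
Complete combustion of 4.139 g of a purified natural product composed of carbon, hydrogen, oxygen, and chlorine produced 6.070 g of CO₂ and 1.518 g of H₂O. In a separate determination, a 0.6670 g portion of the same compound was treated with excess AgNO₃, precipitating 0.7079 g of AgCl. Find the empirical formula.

mol C = 6.070 g CO₂ ÷ 44.009 g/mol = 0.13793 mol
mol H = 2 × 1.518 g H₂O ÷ 18.015 g/mol = 0.16853 mol
From the AgCl data: mol Cl per gram of compound = (0.7079 ÷ 143.318) ÷ 0.6670 = 0.0074053 mol/g, so in the 4.139 g combustion sample mol Cl = 0.030651 mol
mass O = 4.139 − (1.6566 + 0.16987 + 1.0866) = 1.2259 g → mol O = 1.2259 ÷ 15.999 = 0.076625 mol
Divide by the smallest (0.030651 mol): C 4.500, H 5.498, Cl 1.000, O 2.500
Multiplying each by 2 gives whole numbers: C 9.00, H 11.00, Cl 2.00, O 5.00

C9H11Cl2O5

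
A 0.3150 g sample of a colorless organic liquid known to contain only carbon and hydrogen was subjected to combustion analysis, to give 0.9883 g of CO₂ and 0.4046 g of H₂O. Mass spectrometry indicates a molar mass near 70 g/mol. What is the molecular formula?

mol C = 0.9883 g CO₂ ÷ 44.009 g/mol = 0.022457 mol
mol H = 2 × 0.4046 g H₂O ÷ 18.015 g/mol = 0.044918 mol
Divide by the smallest (0.022457 mol): C 1.000, H 2.000
Empirical formula: CH2
Empirical-formula mass = 14.03 g/mol; 70 ÷ 14.03 ≈ 5, so the molecular formula is C5H10.

C5H10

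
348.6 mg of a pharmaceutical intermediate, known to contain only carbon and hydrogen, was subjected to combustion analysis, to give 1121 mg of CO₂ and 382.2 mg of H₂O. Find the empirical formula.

mol C = 1.121 g CO₂ ÷ 44.009 g/mol = 0.025472 mol
mol H = 2 × 0.3822 g H₂O ÷ 18.015 g/mol = 0.042431 mol
Divide by the smallest (0.025472 mol): C 1.000, H 1.666
Multiplying each by 3 gives whole numbers: C 3.00, H 5.00

C3H5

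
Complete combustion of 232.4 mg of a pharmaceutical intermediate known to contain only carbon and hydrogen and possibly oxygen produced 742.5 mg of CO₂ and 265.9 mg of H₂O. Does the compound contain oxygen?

mol C = 0.7425 g CO₂ ÷ 44.009 g/mol = 0.016872 mol
mol H = 2 × 0.2659 g H₂O ÷ 18.015 g/mol = 0.029520 mol
C and H together account for 0.23240 g — essentially the entire 0.2324 g sample — so the compound contains no oxygen.

no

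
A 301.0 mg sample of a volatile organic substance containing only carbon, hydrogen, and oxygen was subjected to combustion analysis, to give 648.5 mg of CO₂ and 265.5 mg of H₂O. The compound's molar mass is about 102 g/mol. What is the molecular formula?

mol C = 0.6485 g CO₂ ÷ 44.009 g/mol = 0.014736 mol
mol H = 2 × 0.2655 g H₂O ÷ 18.015 g/mol = 0.029475 mol
mass O = 0.3010 − (0.17699 + 0.029711) = 0.094299 g → mol O = 0.094299 ÷ 15.999 = 0.0058941 mol
Divide by the smallest (0.0058941 mol): C 2.500, H 5.001, O 1.000
Multiplying each by 2 gives whole numbers: C 5.00, H 10.00, O 2.00
Empirical formula: C5H10O2
Empirical-formula mass = 102.13 g/mol; 102 ÷ 102.13 ≈ 1, so the molecular formula is C5H10O2.

C5H10O2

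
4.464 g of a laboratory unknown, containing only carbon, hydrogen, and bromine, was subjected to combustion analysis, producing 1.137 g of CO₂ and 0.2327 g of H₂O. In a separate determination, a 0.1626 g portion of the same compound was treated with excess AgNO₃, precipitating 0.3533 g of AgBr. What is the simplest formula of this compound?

mol C = 1.137 g CO₂ ÷ 44.009 g/mol = 0.025836 mol
mol H = 2 × 0.2327 g H₂O ÷ 18.015 g/mol = 0.025834 mol
From the AgBr data: mol Br per gram of compound = (0.3533 ÷ 187.772) ÷ 0.1626 = 0.011572 mol/g, so in the 4.464 g combustion sample mol Br = 0.051655 mol
Divide by the smallest (0.025834 mol): C 1.000, H 1.000, Br 2.000

CHBr2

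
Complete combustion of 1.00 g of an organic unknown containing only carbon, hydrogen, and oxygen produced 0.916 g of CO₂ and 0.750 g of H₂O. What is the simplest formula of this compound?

mol C = 0.916 g CO₂ ÷ 44.009 g/mol = 0.02081 mol
mol H = 2 × 0.750 g H₂O ÷ 18.015 g/mol = 0.08326 mol
mass O = 1.00 − (0.2500 + 0.08393) = 0.6661 g → mol O = 0.6661 ÷ 15.999 = 0.04163 mol
Divide by the smallest (0.02081 mol): C 1.000, H 4.000, O 2.000

CH4O2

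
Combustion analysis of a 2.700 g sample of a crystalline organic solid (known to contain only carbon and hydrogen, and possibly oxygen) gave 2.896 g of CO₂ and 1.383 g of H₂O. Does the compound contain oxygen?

yes

mol C = 2.896 g CO₂ ÷ 44.009 g/mol = 0.065805 mol
mol H = 2 × 1.383 g H₂O ÷ 18.015 g/mol = 0.15354 mol
C and H account for only 0.94515 g of the 2.700 g sample; the remaining 1.7549 g must be oxygen.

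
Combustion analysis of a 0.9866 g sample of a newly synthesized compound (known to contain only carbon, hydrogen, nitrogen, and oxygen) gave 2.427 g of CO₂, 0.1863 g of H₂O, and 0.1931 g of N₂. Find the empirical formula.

mol C = 2.427 g CO₂ ÷ 44.009 g/mol = 0.055148 mol
mol H = 2 × 0.1863 g H₂O ÷ 18.015 g/mol = 0.020683 mol
mol N = 2 × 0.1931 g N₂ ÷ 28.014 g/mol = 0.013786 mol
mass O = 0.9866 − (0.66238 + 0.020848 + 0.19310) = 0.11027 g → mol O = 0.11027 ÷ 15.999 = 0.0068924 mol
Divide by the smallest (0.0068924 mol): C 8.001, H 3.001, N 2.000, O 1.000

C8H3N2O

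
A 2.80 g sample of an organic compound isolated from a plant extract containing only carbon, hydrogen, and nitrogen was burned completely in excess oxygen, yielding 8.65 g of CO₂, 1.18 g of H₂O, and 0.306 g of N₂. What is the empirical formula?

C9H6N

mol C = 8.65 g CO₂ ÷ 44.009 g/mol = 0.1966 mol
mol H = 2 × 1.18 g H₂O ÷ 18.015 g/mol = 0.1310 mol
mol N = 2 × 0.306 g N₂ ÷ 28.014 g/mol = 0.02185 mol
Divide by the smallest (0.02185 mol): C 8.997, H 5.997, N 1.000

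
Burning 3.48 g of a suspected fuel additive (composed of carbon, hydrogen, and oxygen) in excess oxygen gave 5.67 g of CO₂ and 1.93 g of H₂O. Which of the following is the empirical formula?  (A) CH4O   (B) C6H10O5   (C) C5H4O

(B) C6H10O5

mol C = 5.67 g CO₂ ÷ 44.009 g/mol = 0.1288 mol
mol H = 2 × 1.93 g H₂O ÷ 18.015 g/mol = 0.2143 mol
mass O = 3.48 − (1.547 + 0.2160) = 1.717 g → mol O = 1.717 ÷ 15.999 = 0.1073 mol
Divide by the smallest (0.1073 mol): C 1.201, H 1.997, O 1.000
Multiplying each by 5 gives whole numbers: C 6.00, H 9.99, O 5.00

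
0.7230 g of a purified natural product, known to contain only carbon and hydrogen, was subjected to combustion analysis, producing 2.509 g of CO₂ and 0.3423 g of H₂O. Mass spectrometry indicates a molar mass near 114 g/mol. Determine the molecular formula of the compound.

C9H6

mol C = 2.509 g CO₂ ÷ 44.009 g/mol = 0.057011 mol
mol H = 2 × 0.3423 g H₂O ÷ 18.015 g/mol = 0.038002 mol
Divide by the smallest (0.038002 mol): C 1.500, H 1.000
Multiplying each by 2 gives whole numbers: C 3.00, H 2.00
Empirical formula: C3H2
Empirical-formula mass = 38.05 g/mol; 114 ÷ 38.05 ≈ 3, so the molecular formula is C9H6.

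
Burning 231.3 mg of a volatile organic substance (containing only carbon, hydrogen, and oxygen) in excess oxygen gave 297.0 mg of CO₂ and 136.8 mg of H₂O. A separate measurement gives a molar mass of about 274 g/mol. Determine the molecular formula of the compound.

mol C = 0.2970 g CO₂ ÷ 44.009 g/mol = 0.0067486 mol
mol H = 2 × 0.1368 g H₂O ÷ 18.015 g/mol = 0.015187 mol
mass O = 0.2313 − (0.081058 + 0.015309) = 0.13493 g → mol O = 0.13493 ÷ 15.999 = 0.0084339 mol
Divide by the smallest (0.0067486 mol): C 1.000, H 2.250, O 1.250
Multiplying each by 4 gives whole numbers: C 4.00, H 9.00, O 5.00
Empirical formula: C4H9O5
Empirical-formula mass = 137.11 g/mol; 274 ÷ 137.11 ≈ 2, so the molecular formula is C8H18O10.

C8H18O10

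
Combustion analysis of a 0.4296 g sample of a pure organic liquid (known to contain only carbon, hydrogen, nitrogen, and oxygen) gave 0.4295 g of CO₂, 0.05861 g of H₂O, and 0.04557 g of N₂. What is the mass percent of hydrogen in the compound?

mol C = 0.4295 g CO₂ ÷ 44.009 g/mol = 0.0097594 mol
mol H = 2 × 0.05861 g H₂O ÷ 18.015 g/mol = 0.0065068 mol
mol N = 2 × 0.04557 g N₂ ÷ 28.014 g/mol = 0.0032534 mol
mass O = 0.4296 − (0.11722 + 0.0065589 + 0.045570) = 0.26025 g → mol O = 0.26025 ÷ 15.999 = 0.016267 mol
mass % H = 0.0065589 g ÷ 0.4296 g × 100%

1.53%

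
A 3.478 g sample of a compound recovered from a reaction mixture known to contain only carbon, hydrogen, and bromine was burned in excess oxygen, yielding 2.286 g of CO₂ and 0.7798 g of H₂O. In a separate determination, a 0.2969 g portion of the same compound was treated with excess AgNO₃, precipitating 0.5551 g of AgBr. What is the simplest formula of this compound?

C3H5Br2

mol C = 2.286 g CO₂ ÷ 44.009 g/mol = 0.051944 mol
mol H = 2 × 0.7798 g H₂O ÷ 18.015 g/mol = 0.086572 mol
From the AgBr data: mol Br per gram of compound = (0.5551 ÷ 187.772) ÷ 0.2969 = 0.0099570 mol/g, so in the 3.478 g combustion sample mol Br = 0.034631 mol
Divide by the smallest (0.034631 mol): C 1.500, H 2.500, Br 1.000
Multiplying each by 2 gives whole numbers: C 3.00, H 5.00, Br 2.00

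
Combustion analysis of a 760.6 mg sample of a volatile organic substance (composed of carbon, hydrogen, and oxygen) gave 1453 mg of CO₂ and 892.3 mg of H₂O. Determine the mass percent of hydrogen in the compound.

13.13%

mol C = 1.453 g CO₂ ÷ 44.009 g/mol = 0.033016 mol
mol H = 2 × 0.8923 g H₂O ÷ 18.015 g/mol = 0.099062 mol
mass O = 0.7606 − (0.39655 + 0.099854) = 0.26419 g → mol O = 0.26419 ÷ 15.999 = 0.016513 mol
mass % H = 0.099854 g ÷ 0.7606 g × 100%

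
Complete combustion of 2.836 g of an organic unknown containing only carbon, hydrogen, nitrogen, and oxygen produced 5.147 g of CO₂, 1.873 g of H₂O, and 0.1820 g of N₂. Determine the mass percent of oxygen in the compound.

36.66%

mol C = 5.147 g CO₂ ÷ 44.009 g/mol = 0.11695 mol
mol H = 2 × 1.873 g H₂O ÷ 18.015 g/mol = 0.20794 mol
mol N = 2 × 0.1820 g N₂ ÷ 28.014 g/mol = 0.012994 mol
mass O = 2.836 − (1.4047 + 0.20960 + 0.18200) = 1.0397 g → mol O = 1.0397 ÷ 15.999 = 0.064984 mol
mass % O = 1.0397 g ÷ 2.836 g × 100%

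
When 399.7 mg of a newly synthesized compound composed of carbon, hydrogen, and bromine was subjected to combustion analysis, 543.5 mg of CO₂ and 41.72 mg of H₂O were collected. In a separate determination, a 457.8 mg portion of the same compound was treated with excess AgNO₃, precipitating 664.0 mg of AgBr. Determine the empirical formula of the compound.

C8H3Br2

mol C = 0.5435 g CO₂ ÷ 44.009 g/mol = 0.012350 mol
mol H = 2 × 0.04172 g H₂O ÷ 18.015 g/mol = 0.0046317 mol
From the AgBr data: mol Br per gram of compound = (0.6640 ÷ 187.772) ÷ 0.4578 = 0.0077243 mol/g, so in the 0.3997 g combustion sample mol Br = 0.0030874 mol
Divide by the smallest (0.0030874 mol): C 4.000, H 1.500, Br 1.000
Multiplying each by 2 gives whole numbers: C 8.00, H 3.00, Br 2.00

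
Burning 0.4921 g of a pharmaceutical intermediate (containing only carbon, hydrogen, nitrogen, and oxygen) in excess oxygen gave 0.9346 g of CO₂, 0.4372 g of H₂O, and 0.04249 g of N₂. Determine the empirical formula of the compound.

C7H16NO3

mol C = 0.9346 g CO₂ ÷ 44.009 g/mol = 0.021237 mol
mol H = 2 × 0.4372 g H₂O ÷ 18.015 g/mol = 0.048537 mol
mol N = 2 × 0.04249 g N₂ ÷ 28.014 g/mol = 0.0030335 mol
mass O = 0.4921 − (0.25507 + 0.048926 + 0.042490) = 0.14561 g → mol O = 0.14561 ÷ 15.999 = 0.0091013 mol
Divide by the smallest (0.0030335 mol): C 7.001, H 16.001, N 1.000, O 3.000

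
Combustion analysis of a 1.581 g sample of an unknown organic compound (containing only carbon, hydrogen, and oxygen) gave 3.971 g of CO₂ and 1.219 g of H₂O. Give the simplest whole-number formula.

C4H6O

mol C = 3.971 g CO₂ ÷ 44.009 g/mol = 0.090232 mol
mol H = 2 × 1.219 g H₂O ÷ 18.015 g/mol = 0.13533 mol
mass O = 1.581 − (1.0838 + 0.13641) = 0.36081 g → mol O = 0.36081 ÷ 15.999 = 0.022552 mol
Divide by the smallest (0.022552 mol): C 4.001, H 6.001, O 1.000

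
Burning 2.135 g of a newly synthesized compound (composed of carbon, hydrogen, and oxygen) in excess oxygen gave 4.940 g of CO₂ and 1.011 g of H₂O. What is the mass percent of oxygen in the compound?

31.55%

mol C = 4.940 g CO₂ ÷ 44.009 g/mol = 0.11225 mol
mol H = 2 × 1.011 g H₂O ÷ 18.015 g/mol = 0.11224 mol
mass O = 2.135 − (1.3482 + 0.11314) = 0.67363 g → mol O = 0.67363 ÷ 15.999 = 0.042105 mol
mass % O = 0.67363 g ÷ 2.135 g × 100%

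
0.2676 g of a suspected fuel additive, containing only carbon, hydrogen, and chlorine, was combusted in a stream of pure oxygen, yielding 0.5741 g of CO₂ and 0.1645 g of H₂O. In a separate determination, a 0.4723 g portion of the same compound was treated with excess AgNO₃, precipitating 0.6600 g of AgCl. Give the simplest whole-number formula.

C5H7Cl

mol C = 0.5741 g CO₂ ÷ 44.009 g/mol = 0.013045 mol
mol H = 2 × 0.1645 g H₂O ÷ 18.015 g/mol = 0.018263 mol
From the AgCl data: mol Cl per gram of compound = (0.6600 ÷ 143.318) ÷ 0.4723 = 0.0097505 mol/g, so in the 0.2676 g combustion sample mol Cl = 0.0026092 mol
Divide by the smallest (0.0026092 mol): C 5.000, H 6.999, Cl 1.000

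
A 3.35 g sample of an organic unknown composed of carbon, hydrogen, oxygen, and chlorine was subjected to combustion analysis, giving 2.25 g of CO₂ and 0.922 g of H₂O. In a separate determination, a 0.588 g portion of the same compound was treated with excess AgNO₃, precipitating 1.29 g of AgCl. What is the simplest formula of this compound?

CH2ClO

mol C = 2.25 g CO₂ ÷ 44.009 g/mol = 0.05113 mol
mol H = 2 × 0.922 g H₂O ÷ 18.015 g/mol = 0.1024 mol
From the AgCl data: mol Cl per gram of compound = (1.29 ÷ 143.318) ÷ 0.588 = 0.01531 mol/g, so in the 3.35 g combustion sample mol Cl = 0.05128 mol
mass O = 3.35 − (0.6141 + 0.1032 + 1.818) = 0.8148 g → mol O = 0.8148 ÷ 15.999 = 0.05093 mol
Divide by the smallest (0.05093 mol): C 1.004, H 2.010, Cl 1.007, O 1.000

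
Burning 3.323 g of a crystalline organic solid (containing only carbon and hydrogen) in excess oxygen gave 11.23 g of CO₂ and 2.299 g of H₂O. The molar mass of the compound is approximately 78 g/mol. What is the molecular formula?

mol C = 11.23 g CO₂ ÷ 44.009 g/mol = 0.25518 mol
mol H = 2 × 2.299 g H₂O ÷ 18.015 g/mol = 0.25523 mol
Divide by the smallest (0.25518 mol): C 1.000, H 1.000
Empirical formula: CH
Empirical-formula mass = 13.02 g/mol; 78 ÷ 13.02 ≈ 6, so the molecular formula is C6H6.

C6H6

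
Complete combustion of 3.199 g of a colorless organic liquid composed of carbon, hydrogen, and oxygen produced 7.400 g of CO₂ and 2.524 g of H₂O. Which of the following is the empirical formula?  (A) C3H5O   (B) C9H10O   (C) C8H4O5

mol C = 7.400 g CO₂ ÷ 44.009 g/mol = 0.16815 mol
mol H = 2 × 2.524 g H₂O ÷ 18.015 g/mol = 0.28021 mol
mass O = 3.199 − (2.0196 + 0.28245) = 0.89693 g → mol O = 0.89693 ÷ 15.999 = 0.056062 mol
Divide by the smallest (0.056062 mol): C 2.999, H 4.998, O 1.000

(A) C3H5O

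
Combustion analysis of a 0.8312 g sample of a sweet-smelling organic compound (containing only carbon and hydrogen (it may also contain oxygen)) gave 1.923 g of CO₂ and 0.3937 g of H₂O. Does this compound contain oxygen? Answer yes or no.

yes

mol C = 1.923 g CO₂ ÷ 44.009 g/mol = 0.043696 mol
mol H = 2 × 0.3937 g H₂O ÷ 18.015 g/mol = 0.043708 mol
C and H account for only 0.56889 g of the 0.8312 g sample; the remaining 0.26231 g must be oxygen.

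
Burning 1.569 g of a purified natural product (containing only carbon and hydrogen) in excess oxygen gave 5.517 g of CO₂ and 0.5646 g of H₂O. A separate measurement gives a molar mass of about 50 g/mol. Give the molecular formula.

mol C = 5.517 g CO₂ ÷ 44.009 g/mol = 0.12536 mol
mol H = 2 × 0.5646 g H₂O ÷ 18.015 g/mol = 0.062681 mol
Divide by the smallest (0.062681 mol): C 2.000, H 1.000
Empirical formula: C2H
Empirical-formula mass = 25.03 g/mol; 50 ÷ 25.03 ≈ 2, so the molecular formula is C4H2.

C4H2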